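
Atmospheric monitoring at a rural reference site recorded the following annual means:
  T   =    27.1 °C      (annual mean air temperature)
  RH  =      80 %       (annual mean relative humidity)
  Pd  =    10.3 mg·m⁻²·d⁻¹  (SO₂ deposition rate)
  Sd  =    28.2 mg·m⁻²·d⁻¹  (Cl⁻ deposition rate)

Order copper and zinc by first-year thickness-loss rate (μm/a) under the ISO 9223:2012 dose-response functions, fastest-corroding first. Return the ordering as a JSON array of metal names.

copper: temperature factor f = -0.080·(17.1) = -1.3680
  SO₂ term: 0.0053·10.3^0.26·exp(0.059·80-1.3680) = 0.2776
  Cl⁻ term: 0.01025·28.2^0.27·exp(0.036·80+0.049·27.1) = 1.697
  r_corr = 0.2776 + 1.697 = 1.975 μm/a
zinc: temperature factor f = -0.071·(17.1) = -1.2141
  SO₂ term: 0.0129·10.3^0.44·exp(0.046·80-1.2141) = 0.4238
  Cl⁻ term: 0.0175·28.2^0.57·exp(0.008·80+0.085·27.1) = 2.229
  r_corr = 0.4238 + 2.229 = 2.652 μm/a
Ordering by μm/a: zinc (2.65) > copper (1.97)

["zinc", "copper"]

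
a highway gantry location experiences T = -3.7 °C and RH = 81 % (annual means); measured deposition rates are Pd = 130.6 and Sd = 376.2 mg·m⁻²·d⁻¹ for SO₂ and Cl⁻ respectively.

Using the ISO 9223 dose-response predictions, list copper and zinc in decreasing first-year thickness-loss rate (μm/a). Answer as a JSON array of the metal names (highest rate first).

copper: temperature factor f = +0.126·(-13.7) = -1.7262
  SO₂ term: 0.0053·130.6^0.26·exp(0.059·81-1.7262) = 0.3983
  Cl⁻ term: 0.01025·376.2^0.27·exp(0.036·81+0.049·-3.7) = 0.783
  r_corr = 0.3983 + 0.783 = 1.181 μm/a
zinc: T≤10 °C ⇒ hinge +0.038·(-3.7−10) = -0.5206
  SO₂ term: 0.0129·130.6^0.44·exp(0.046·81-0.5206) = 2.715
  Sd branch = 0.0175·Sd^0.57·e^(0.008·RH+0.085·T) = 0.7176 μm/a
  r_corr = 2.715 + 0.7176 = 3.432 μm/a
Ordering by μm/a: zinc (3.43) > copper (1.18)

["zinc", "copper"]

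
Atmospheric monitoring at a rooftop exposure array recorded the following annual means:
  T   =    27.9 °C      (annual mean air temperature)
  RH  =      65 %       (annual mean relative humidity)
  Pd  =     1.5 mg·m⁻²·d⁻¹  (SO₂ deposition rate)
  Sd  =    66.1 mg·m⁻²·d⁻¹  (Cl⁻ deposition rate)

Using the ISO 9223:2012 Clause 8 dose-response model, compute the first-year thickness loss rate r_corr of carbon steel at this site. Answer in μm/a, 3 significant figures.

r_corr = 38.8 μm/a

carbon steel: temperature factor f = -0.054·(17.9) = -0.9666
  SO₂ term: 1.77·1.5^0.52·exp(0.02·65-0.9666) = 3.05
  Sd branch = 0.102·Sd^0.62·e^(0.033·RH+0.04·T) = 35.76 μm/a
  r_corr = 3.05 + 35.76 = 38.81 μm/a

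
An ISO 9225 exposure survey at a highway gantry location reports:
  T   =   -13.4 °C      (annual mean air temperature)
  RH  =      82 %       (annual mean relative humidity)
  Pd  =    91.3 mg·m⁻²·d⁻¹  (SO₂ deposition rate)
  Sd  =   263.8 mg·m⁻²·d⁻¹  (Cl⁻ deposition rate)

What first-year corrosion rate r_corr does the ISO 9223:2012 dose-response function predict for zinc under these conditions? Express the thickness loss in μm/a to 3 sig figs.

zinc: T≤10 °C ⇒ hinge +0.038·(-13.4−10) = -0.8892
  Pd branch = 0.0129·Pd^0.44·e^(0.046·RH+f) = 1.68 μm/a
  Cl⁻ term: 0.0175·263.8^0.57·exp(0.008·82+0.085·-13.4) = 0.2591
  r_corr = 1.68 + 0.2591 = 1.939 μm/a

r_corr = 1.94 μm/a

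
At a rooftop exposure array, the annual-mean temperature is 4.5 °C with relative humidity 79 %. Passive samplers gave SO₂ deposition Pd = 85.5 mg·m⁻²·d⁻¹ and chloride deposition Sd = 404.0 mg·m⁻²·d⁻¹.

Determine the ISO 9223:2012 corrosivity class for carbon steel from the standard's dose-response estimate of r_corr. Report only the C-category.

carbon steel: f(T) = +0.150·(T−10) [T≤10 °C] = -0.8250
  sulphur-dioxide contribution → 38.06 μm/a
  chloride contribution → 68.38 μm/a
  total first-year rate 106.4 μm/a
106 μm/a falls in (80, 200] for carbon steel → category C5

C5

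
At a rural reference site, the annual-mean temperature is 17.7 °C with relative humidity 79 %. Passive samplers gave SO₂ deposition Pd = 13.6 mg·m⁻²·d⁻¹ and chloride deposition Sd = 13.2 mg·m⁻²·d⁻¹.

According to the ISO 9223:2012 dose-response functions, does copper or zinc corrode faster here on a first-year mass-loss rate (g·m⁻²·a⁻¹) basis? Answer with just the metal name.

copper

copper: T>10 °C ⇒ hinge -0.080·(17.7−10) = -0.6160
  sulphur-dioxide contribution → 0.5966 μm/a
  chloride contribution → 0.8415 μm/a
  total first-year rate 1.438 μm/a
  mass loss = 1.438 μm/a × 8.96 g/cm³ = 12.89 g·m⁻²·a⁻¹
zinc: f(T) = -0.071·(T−10) [T>10 °C] = -0.5467
  sulphur-dioxide contribution → 0.8915 μm/a
  chloride contribution → 0.6451 μm/a
  total first-year rate 1.537 μm/a
  mass loss = 1.537 μm/a × 7.14 g/cm³ = 10.97 g·m⁻²·a⁻¹
Ordering by g·m⁻²·a⁻¹: copper (12.9) > zinc (11)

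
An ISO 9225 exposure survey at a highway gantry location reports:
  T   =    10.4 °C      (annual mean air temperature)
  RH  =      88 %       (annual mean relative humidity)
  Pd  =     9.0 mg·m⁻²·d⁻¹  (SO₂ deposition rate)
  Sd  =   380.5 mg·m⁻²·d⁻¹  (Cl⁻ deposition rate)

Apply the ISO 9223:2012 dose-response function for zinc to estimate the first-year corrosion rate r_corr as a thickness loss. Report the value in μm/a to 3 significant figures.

zinc: f(T) = -0.071·(T−10) [T>10 °C] = -0.0284
  SO₂ term: 0.0129·9.0^0.44·exp(0.046·88-0.0284) = 1.889
  Cl⁻ term: 0.0175·380.5^0.57·exp(0.008·88+0.085·10.4) = 2.532
  r_corr = 1.889 + 2.532 = 4.421 μm/a

r_corr = 4.42 μm/a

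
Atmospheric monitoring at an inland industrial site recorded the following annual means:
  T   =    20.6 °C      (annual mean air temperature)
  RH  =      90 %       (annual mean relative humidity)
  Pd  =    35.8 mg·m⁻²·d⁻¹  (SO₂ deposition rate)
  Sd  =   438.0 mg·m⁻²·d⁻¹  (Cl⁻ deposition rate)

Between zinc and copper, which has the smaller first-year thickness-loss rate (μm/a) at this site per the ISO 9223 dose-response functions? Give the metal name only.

zinc: T>10 °C ⇒ hinge -0.071·(20.6−10) = -0.7526
  sulphur-dioxide contribution → 1.843 μm/a
  chloride contribution → 6.635 μm/a
  ⇒ r_corr(zinc) = 8.477 μm/a
copper: T>10 °C ⇒ hinge -0.080·(20.6−10) = -0.8480
  sulphur-dioxide contribution → 1.164 μm/a
  chloride contribution → 3.71 μm/a
  total first-year rate 4.875 μm/a
Ordering by μm/a: zinc (8.48) > copper (4.87)

copper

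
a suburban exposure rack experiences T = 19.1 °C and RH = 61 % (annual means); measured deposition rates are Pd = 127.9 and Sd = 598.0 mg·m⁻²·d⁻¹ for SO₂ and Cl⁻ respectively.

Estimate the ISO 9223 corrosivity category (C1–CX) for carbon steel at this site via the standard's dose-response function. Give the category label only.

carbon steel: T>10 °C ⇒ hinge -0.054·(19.1−10) = -0.4914
  Pd branch = 1.77·Pd^0.52·e^(0.02·RH+f) = 45.71 μm/a
  Cl⁻ term: 0.102·598.0^0.62·exp(0.033·61+0.04·19.1) = 86.34
  r_corr = 45.71 + 86.34 = 132 μm/a
ISO 9223 Table 2 (carbon steel): 80 < 132 ≤ 200 μm/a ⇒ C5

C5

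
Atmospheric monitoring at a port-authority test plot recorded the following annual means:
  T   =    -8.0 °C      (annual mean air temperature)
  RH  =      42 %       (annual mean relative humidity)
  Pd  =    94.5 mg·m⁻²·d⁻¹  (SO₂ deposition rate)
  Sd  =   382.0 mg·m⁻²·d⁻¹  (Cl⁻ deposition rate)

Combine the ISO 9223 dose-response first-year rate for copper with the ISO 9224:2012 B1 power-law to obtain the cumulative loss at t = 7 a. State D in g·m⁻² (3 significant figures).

D(7) = 5.83 g·m⁻²

copper: f(T) = +0.126·(T−10) [T≤10 °C] = -2.2680
  Pd branch = 0.0053·Pd^0.26·e^(0.059·RH+f) = 0.02133 μm/a
  Sd branch = 0.01025·Sd^0.27·e^(0.036·RH+0.049·T) = 0.1564 μm/a
  sum: 0.02133 + 0.1564 → r_corr = 0.1778 μm/a
Power-law: D(7) = r_corr · 7^0.667
  D(7) = 0.1778 × 7^0.667 = 0.1778 × 3.662 = 0.6509 μm
  Mass loss = 0.6509 μm × 8.96 g/cm³ = 5.832 g·m⁻²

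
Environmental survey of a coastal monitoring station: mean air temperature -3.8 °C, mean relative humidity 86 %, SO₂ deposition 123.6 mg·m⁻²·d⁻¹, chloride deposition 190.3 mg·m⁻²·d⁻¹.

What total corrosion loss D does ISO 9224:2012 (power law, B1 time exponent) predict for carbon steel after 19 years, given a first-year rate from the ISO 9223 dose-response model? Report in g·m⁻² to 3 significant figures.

D(19) = 1.98e+03 g·m⁻²

carbon steel: f(T) = +0.150·(T−10) [T≤10 °C] = -2.0700
  sulphur-dioxide contribution → 15.27 μm/a
  chloride contribution → 38.76 μm/a
  total first-year rate 54.03 μm/a
Power-law: D(19) = r_corr · 19^0.523
  D(19) = 54.03 × 19^0.523 = 54.03 × 4.664 = 252 μm
  Mass loss = 252 μm × 7.85 g/cm³ = 1978 g·m⁻²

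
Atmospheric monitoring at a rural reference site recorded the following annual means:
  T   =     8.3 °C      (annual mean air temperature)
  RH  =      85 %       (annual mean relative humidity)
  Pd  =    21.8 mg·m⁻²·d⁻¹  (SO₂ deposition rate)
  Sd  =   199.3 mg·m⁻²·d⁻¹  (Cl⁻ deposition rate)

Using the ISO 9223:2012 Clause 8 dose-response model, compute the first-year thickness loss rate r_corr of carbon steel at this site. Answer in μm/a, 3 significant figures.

carbon steel: temperature factor f = +0.150·(-1.7) = -0.2550
  sulphur-dioxide contribution → 37.28 μm/a
  chloride contribution → 62.61 μm/a
  ⇒ r_corr(carbon steel) = 99.9 μm/a

r_corr = 99.9 μm/a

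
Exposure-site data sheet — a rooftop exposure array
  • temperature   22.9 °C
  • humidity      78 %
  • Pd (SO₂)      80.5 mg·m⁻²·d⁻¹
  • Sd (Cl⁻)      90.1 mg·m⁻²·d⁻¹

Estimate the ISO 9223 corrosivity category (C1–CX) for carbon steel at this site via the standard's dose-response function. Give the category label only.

C5

carbon steel: T>10 °C ⇒ hinge -0.054·(22.9−10) = -0.6966
  Pd branch = 1.77·Pd^0.52·e^(0.02·RH+f) = 41.11 μm/a
  Cl⁻ term: 0.102·90.1^0.62·exp(0.033·78+0.04·22.9) = 54.48
  r_corr = 41.11 + 54.48 = 95.59 μm/a
Category bounds: 80…200 μm/a bracket r_corr ⇒ C5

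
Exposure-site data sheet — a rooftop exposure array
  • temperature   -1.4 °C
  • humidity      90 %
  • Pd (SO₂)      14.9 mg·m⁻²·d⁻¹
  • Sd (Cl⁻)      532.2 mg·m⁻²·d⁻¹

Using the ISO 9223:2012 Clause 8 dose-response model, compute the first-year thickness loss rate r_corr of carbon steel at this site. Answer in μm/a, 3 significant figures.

r_corr = 100 μm/a

carbon steel: f(T) = +0.150·(T−10) [T≤10 °C] = -1.7100
  sulphur-dioxide contribution → 7.891 μm/a
  chloride contribution → 92.11 μm/a
  ⇒ r_corr(carbon steel) = 100 μm/a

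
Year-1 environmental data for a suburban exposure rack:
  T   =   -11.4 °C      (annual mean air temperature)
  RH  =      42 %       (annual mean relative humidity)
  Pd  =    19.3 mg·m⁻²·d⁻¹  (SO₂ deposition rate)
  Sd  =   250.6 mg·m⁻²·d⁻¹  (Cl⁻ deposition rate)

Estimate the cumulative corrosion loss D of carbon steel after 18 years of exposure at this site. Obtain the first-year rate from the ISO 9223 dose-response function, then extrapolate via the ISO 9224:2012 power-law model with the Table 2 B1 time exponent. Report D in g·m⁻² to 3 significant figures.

D(18) = 310 g·m⁻²

carbon steel: f(T) = +0.150·(T−10) [T≤10 °C] = -3.2100
  sulphur-dioxide contribution → 0.7712 μm/a
  chloride contribution → 7.941 μm/a
  total first-year rate 8.712 μm/a
Power-law: D(18) = r_corr · 18^0.523
  D(18) = 8.712 × 18^0.523 = 8.712 × 4.534 = 39.5 μm
  Mass loss = 39.5 μm × 7.85 g/cm³ = 310.1 g·m⁻²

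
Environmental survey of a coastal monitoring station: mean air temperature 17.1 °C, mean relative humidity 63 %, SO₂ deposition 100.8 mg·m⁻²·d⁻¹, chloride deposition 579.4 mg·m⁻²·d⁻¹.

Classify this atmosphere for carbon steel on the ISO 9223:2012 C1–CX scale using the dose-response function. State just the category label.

C5

carbon steel: temperature factor f = -0.054·(7.1) = -0.3834
  Pd branch = 1.77·Pd^0.52·e^(0.02·RH+f) = 46.82 μm/a
  Cl⁻ term: 0.102·579.4^0.62·exp(0.033·63+0.04·17.1) = 83.48
  sum: 46.82 + 83.48 → r_corr = 130.3 μm/a
Category bounds: 80…200 μm/a bracket r_corr ⇒ C5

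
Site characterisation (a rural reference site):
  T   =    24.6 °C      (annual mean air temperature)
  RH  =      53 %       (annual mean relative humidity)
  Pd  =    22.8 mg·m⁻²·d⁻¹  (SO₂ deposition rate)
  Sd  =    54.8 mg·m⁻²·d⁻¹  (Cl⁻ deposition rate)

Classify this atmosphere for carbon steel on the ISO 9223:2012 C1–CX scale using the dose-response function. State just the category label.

C3

carbon steel: temperature factor f = -0.054·(14.6) = -0.7884
  SO₂ term: 1.77·22.8^0.52·exp(0.02·53-0.7884) = 11.8
  Cl⁻ term: 0.102·54.8^0.62·exp(0.033·53+0.04·24.6) = 18.77
  r_corr = 11.8 + 18.77 = 30.58 μm/a
ISO 9223 Table 2 (carbon steel): 25 < 30.6 ≤ 50 μm/a ⇒ C3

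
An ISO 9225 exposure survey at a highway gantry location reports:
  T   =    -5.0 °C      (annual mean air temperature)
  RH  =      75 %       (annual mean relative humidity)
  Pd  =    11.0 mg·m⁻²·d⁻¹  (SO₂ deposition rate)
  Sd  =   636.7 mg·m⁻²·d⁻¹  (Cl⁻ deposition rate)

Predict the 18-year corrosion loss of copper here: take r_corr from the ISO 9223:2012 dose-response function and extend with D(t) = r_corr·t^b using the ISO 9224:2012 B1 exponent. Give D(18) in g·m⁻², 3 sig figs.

D(18) = 49.7 g·m⁻²

copper: T≤10 °C ⇒ hinge +0.126·(-5.0−10) = -1.8900
  Pd branch = 0.0053·Pd^0.26·e^(0.059·RH+f) = 0.1247 μm/a
  Sd branch = 0.01025·Sd^0.27·e^(0.036·RH+0.049·T) = 0.6823 μm/a
  r_corr = 0.1247 + 0.6823 = 0.807 μm/a
Power-law: D(18) = r_corr · 18^0.667
  D(18) = 0.807 × 18^0.667 = 0.807 × 6.875 = 5.548 μm
  Mass loss = 5.548 μm × 8.96 g/cm³ = 49.71 g·m⁻²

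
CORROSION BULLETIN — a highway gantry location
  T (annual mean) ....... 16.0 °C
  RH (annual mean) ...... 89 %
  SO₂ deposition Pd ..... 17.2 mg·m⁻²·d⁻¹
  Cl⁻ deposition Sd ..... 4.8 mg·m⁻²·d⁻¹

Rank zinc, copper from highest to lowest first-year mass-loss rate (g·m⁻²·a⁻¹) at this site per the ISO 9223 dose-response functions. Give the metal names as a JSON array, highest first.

["copper", "zinc"]

zinc: T>10 °C ⇒ hinge -0.071·(16.0−10) = -0.4260
  SO₂ term: 0.0129·17.2^0.44·exp(0.046·89-0.4260) = 1.767
  Sd branch = 0.0175·Sd^0.57·e^(0.008·RH+0.085·T) = 0.3398 μm/a
  r_corr = 1.767 + 0.3398 = 2.107 μm/a
  mass loss = 2.107 μm/a × 7.14 g/cm³ = 15.04 g·m⁻²·a⁻¹
copper: T>10 °C ⇒ hinge -0.080·(16.0−10) = -0.4800
  Pd branch = 0.0053·Pd^0.26·e^(0.059·RH+f) = 1.311 μm/a
  Sd branch = 0.01025·Sd^0.27·e^(0.036·RH+0.049·T) = 0.8446 μm/a
  sum: 1.311 + 0.8446 → r_corr = 2.155 μm/a
  mass loss = 2.155 μm/a × 8.96 g/cm³ = 19.31 g·m⁻²·a⁻¹
Ordering by g·m⁻²·a⁻¹: copper (19.3) > zinc (15)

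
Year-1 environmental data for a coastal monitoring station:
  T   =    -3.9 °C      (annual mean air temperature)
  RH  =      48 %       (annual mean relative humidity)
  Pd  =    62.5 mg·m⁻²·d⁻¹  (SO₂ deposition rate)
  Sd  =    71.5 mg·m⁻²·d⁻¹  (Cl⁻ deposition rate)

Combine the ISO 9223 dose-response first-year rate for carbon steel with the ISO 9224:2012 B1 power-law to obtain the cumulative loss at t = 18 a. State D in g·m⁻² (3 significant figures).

D(18) = 389 g·m⁻²

carbon steel: f(T) = +0.150·(T−10) [T≤10 °C] = -2.0850
  SO₂ term: 1.77·62.5^0.52·exp(0.02·48-2.0850) = 4.935
  Cl⁻ term: 0.102·71.5^0.62·exp(0.033·48+0.04·-3.9) = 6.004
  sum: 4.935 + 6.004 → r_corr = 10.94 μm/a
Power-law: D(18) = r_corr · 18^0.523
  D(18) = 10.94 × 18^0.523 = 10.94 × 4.534 = 49.6 μm
  Mass loss = 49.6 μm × 7.85 g/cm³ = 389.3 g·m⁻²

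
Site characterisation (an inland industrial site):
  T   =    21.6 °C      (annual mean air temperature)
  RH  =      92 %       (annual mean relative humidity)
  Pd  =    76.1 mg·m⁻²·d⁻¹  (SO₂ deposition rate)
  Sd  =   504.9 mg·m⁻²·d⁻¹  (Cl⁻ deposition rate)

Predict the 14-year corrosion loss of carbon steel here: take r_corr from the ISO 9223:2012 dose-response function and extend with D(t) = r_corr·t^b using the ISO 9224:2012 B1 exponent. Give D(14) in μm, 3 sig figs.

carbon steel: f(T) = -0.054·(T−10) [T>10 °C] = -0.6264
  sulphur-dioxide contribution → 56.67 μm/a
  chloride contribution → 239 μm/a
  total first-year rate 295.6 μm/a
Long-term exponent b (ISO 9224 Table 2, B1) = 0.523
  D(14) = 295.6 × 14^0.523 = 295.6 × 3.976 = 1175 μm

D(14) = 1.18e+03 μm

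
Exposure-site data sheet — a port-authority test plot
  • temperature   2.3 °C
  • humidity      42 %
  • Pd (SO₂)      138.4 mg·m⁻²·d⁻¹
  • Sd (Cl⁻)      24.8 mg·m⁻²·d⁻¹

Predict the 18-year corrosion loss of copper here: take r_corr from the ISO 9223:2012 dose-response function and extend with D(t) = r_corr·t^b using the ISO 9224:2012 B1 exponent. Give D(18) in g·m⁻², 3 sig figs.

D(18) = 12.9 g·m⁻²

copper: temperature factor f = +0.126·(-7.7) = -0.9702
  Pd branch = 0.0053·Pd^0.26·e^(0.059·RH+f) = 0.08626 μm/a
  Cl⁻ term: 0.01025·24.8^0.27·exp(0.036·42+0.049·2.3) = 0.1238
  sum: 0.08626 + 0.1238 → r_corr = 0.2101 μm/a
ISO 9224: D(t) = r_corr · t^b with b = 0.667 (copper, B1)
  D(18) = 0.2101 × 18^0.667 = 0.2101 × 6.875 = 1.444 μm
  Mass loss = 1.444 μm × 8.96 g/cm³ = 12.94 g·m⁻²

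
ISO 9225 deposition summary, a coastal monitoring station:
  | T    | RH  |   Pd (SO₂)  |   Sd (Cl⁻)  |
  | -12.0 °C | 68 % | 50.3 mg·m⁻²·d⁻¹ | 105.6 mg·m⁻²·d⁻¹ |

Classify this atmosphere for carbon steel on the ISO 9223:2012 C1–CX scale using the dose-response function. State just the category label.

C2

carbon steel: temperature factor f = +0.150·(-22.0) = -3.3000
  sulphur-dioxide contribution → 1.951 μm/a
  chloride contribution → 10.7 μm/a
  ⇒ r_corr(carbon steel) = 12.65 μm/a
ISO 9223 Table 2 (carbon steel): 1.3 < 12.7 ≤ 25 μm/a ⇒ C2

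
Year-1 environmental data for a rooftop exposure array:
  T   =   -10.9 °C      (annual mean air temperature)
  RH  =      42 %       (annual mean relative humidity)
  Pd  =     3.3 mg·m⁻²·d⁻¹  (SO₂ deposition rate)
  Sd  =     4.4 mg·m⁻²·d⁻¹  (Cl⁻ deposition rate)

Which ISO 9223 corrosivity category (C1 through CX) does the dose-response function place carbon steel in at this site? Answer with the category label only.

carbon steel: T≤10 °C ⇒ hinge +0.150·(-10.9−10) = -3.1350
  SO₂ term: 1.77·3.3^0.52·exp(0.02·42-3.1350) = 0.3318
  Cl⁻ term: 0.102·4.4^0.62·exp(0.033·42+0.04·-10.9) = 0.6609
  sum: 0.3318 + 0.6609 → r_corr = 0.9927 μm/a
Category bounds: 0…1.3 μm/a bracket r_corr ⇒ C1

C1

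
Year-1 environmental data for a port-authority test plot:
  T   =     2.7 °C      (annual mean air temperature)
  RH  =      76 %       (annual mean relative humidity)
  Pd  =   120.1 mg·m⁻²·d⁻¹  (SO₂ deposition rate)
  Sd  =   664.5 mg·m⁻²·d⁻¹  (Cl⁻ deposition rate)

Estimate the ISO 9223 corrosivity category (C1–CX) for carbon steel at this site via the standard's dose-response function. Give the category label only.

C5

carbon steel: f(T) = +0.150·(T−10) [T≤10 °C] = -1.0950
  SO₂ term: 1.77·120.1^0.52·exp(0.02·76-1.0950) = 32.65
  Cl⁻ term: 0.102·664.5^0.62·exp(0.033·76+0.04·2.7) = 78.46
  r_corr = 32.65 + 78.46 = 111.1 μm/a
ISO 9223 Table 2 (carbon steel): 80 < 111 ≤ 200 μm/a ⇒ C5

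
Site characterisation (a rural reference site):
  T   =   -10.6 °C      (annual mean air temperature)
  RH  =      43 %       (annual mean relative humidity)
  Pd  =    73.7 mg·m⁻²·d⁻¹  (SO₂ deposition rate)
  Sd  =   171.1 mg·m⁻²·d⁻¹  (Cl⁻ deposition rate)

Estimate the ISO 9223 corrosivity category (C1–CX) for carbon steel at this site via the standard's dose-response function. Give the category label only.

C2

carbon steel: T≤10 °C ⇒ hinge +0.150·(-10.6−10) = -3.0900
  sulphur-dioxide contribution → 1.781 μm/a
  chloride contribution → 6.689 μm/a
  ⇒ r_corr(carbon steel) = 8.469 μm/a
Category bounds: 1.3…25 μm/a bracket r_corr ⇒ C2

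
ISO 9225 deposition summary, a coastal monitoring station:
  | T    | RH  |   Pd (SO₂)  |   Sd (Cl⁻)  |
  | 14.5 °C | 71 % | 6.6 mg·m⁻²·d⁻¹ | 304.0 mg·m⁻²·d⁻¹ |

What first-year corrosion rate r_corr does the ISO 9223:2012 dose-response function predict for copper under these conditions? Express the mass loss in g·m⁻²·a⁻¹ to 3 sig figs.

r_corr = 14.8 g·m⁻²·a⁻¹

copper: T>10 °C ⇒ hinge -0.080·(14.5−10) = -0.3600
  sulphur-dioxide contribution → 0.3984 μm/a
  chloride contribution → 1.258 μm/a
  ⇒ r_corr(copper) = 1.656 μm/a
Convert to mass loss: 1.656 μm/a × 8.96 g/cm³ = 14.84 g·m⁻²·a⁻¹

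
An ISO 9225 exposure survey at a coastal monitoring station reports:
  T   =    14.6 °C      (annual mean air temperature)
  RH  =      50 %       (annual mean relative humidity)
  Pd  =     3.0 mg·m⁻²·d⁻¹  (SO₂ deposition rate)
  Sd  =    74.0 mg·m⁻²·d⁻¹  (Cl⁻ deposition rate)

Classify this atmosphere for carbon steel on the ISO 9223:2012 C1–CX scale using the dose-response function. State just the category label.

carbon steel: T>10 °C ⇒ hinge -0.054·(14.6−10) = -0.2484
  SO₂ term: 1.77·3.0^0.52·exp(0.02·50-0.2484) = 6.645
  Sd branch = 0.102·Sd^0.62·e^(0.033·RH+0.04·T) = 13.73 μm/a
  sum: 6.645 + 13.73 → r_corr = 20.38 μm/a
ISO 9223 Table 2 (carbon steel): 1.3 < 20.4 ≤ 25 μm/a ⇒ C2

C2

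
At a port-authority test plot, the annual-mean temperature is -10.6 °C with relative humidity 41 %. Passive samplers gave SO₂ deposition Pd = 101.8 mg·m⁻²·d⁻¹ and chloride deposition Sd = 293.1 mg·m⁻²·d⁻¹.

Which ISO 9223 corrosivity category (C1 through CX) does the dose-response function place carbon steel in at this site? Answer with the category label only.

carbon steel: temperature factor f = +0.150·(-20.6) = -3.0900
  SO₂ term: 1.77·101.8^0.52·exp(0.02·41-3.0900) = 2.024
  Cl⁻ term: 0.102·293.1^0.62·exp(0.033·41+0.04·-10.6) = 8.742
  r_corr = 2.024 + 8.742 = 10.77 μm/a
ISO 9223 Table 2 (carbon steel): 1.3 < 10.8 ≤ 25 μm/a ⇒ C2

C2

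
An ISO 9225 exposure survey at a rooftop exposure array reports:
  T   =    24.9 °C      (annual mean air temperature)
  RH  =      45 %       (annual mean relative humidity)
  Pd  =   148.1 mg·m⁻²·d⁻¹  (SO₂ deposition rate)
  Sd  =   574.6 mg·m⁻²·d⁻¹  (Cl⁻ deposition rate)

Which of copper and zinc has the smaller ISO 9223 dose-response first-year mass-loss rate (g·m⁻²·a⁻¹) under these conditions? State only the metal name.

copper: temperature factor f = -0.080·(14.9) = -1.1920
  Pd branch = 0.0053·Pd^0.26·e^(0.059·RH+f) = 0.08394 μm/a
  Sd branch = 0.01025·Sd^0.27·e^(0.036·RH+0.049·T) = 0.9754 μm/a
  sum: 0.08394 + 0.9754 → r_corr = 1.059 μm/a
  mass loss = 1.059 μm/a × 8.96 g/cm³ = 9.492 g·m⁻²·a⁻¹
zinc: temperature factor f = -0.071·(14.9) = -1.0579
  SO₂ term: 0.0129·148.1^0.44·exp(0.046·45-1.0579) = 0.32
  Cl⁻ term: 0.0175·574.6^0.57·exp(0.008·45+0.085·24.9) = 7.788
  r_corr = 0.32 + 7.788 = 8.108 μm/a
  mass loss = 8.108 μm/a × 7.14 g/cm³ = 57.89 g·m⁻²·a⁻¹
Ordering by g·m⁻²·a⁻¹: zinc (57.9) > copper (9.49)

copper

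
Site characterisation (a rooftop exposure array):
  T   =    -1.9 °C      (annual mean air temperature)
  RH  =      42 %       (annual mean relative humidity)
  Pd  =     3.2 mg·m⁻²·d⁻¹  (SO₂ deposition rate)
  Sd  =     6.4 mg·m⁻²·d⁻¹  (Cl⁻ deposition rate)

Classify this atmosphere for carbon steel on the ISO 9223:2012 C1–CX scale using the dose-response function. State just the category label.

C2

carbon steel: temperature factor f = +0.150·(-11.9) = -1.7850
  Pd branch = 1.77·Pd^0.52·e^(0.02·RH+f) = 1.26 μm/a
  Cl⁻ term: 0.102·6.4^0.62·exp(0.033·42+0.04·-1.9) = 1.195
  r_corr = 1.26 + 1.195 = 2.455 μm/a
ISO 9223 Table 2 (carbon steel): 1.3 < 2.45 ≤ 25 μm/a ⇒ C2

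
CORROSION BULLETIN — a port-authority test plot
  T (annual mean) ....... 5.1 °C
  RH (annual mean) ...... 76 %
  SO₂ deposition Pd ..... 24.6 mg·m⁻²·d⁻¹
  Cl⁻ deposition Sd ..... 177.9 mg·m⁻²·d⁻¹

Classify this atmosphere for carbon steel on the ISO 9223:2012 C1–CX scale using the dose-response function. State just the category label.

carbon steel: T≤10 °C ⇒ hinge +0.150·(5.1−10) = -0.7350
  sulphur-dioxide contribution → 20.52 μm/a
  chloride contribution → 38.15 μm/a
  ⇒ r_corr(carbon steel) = 58.67 μm/a
58.7 μm/a falls in (50, 80] for carbon steel → category C4

C4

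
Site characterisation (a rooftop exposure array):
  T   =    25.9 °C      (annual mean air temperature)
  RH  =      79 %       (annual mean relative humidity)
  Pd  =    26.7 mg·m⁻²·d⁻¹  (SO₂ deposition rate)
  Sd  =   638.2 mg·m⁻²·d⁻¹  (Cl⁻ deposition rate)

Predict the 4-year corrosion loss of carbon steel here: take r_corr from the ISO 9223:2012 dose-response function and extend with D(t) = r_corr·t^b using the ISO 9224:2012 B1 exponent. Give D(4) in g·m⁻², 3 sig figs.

carbon steel: temperature factor f = -0.054·(15.9) = -0.8586
  SO₂ term: 1.77·26.7^0.52·exp(0.02·79-0.8586) = 20.09
  Sd branch = 0.102·Sd^0.62·e^(0.033·RH+0.04·T) = 213.7 μm/a
  r_corr = 20.09 + 213.7 = 233.8 μm/a
Power-law: D(4) = r_corr · 4^0.523
  D(4) = 233.8 × 4^0.523 = 233.8 × 2.065 = 482.7 μm
  Mass loss = 482.7 μm × 7.85 g/cm³ = 3790 g·m⁻²

D(4) = 3.79e+03 g·m⁻²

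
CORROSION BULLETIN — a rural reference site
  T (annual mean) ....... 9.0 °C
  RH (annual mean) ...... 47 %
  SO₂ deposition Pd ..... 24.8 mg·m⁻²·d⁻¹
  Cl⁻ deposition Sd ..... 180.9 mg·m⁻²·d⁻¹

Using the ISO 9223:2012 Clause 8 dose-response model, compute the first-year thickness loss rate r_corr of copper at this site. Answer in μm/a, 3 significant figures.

r_corr = 0.524 μm/a

copper: T≤10 °C ⇒ hinge +0.126·(9.0−10) = -0.1260
  sulphur-dioxide contribution → 0.1723 μm/a
  chloride contribution → 0.352 μm/a
  total first-year rate 0.5244 μm/a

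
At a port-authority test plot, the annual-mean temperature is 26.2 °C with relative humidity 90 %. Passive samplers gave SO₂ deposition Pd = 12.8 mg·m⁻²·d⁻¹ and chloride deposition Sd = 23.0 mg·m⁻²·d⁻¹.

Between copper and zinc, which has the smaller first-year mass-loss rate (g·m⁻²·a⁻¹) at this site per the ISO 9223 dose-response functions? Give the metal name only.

copper: f(T) = -0.080·(T−10) [T>10 °C] = -1.2960
  SO₂ term: 0.0053·12.8^0.26·exp(0.059·90-1.2960) = 0.5694
  Sd branch = 0.01025·Sd^0.27·e^(0.036·RH+0.049·T) = 2.203 μm/a
  sum: 0.5694 + 2.203 → r_corr = 2.773 μm/a
  mass loss = 2.773 μm/a × 8.96 g/cm³ = 24.84 g·m⁻²·a⁻¹
zinc: f(T) = -0.071·(T−10) [T>10 °C] = -1.1502
  SO₂ term: 0.0129·12.8^0.44·exp(0.046·90-1.1502) = 0.7874
  Sd branch = 0.0175·Sd^0.57·e^(0.008·RH+0.085·T) = 1.991 μm/a
  r_corr = 0.7874 + 1.991 = 2.779 μm/a
  mass loss = 2.779 μm/a × 7.14 g/cm³ = 19.84 g·m⁻²·a⁻¹
Ordering by g·m⁻²·a⁻¹: copper (24.8) > zinc (19.8)

zinc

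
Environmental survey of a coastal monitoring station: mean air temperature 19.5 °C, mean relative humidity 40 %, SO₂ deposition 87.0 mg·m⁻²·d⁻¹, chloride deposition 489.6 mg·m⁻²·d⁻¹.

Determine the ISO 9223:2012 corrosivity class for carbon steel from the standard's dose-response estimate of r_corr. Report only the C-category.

C4

carbon steel: T>10 °C ⇒ hinge -0.054·(19.5−10) = -0.5130
  Pd branch = 1.77·Pd^0.52·e^(0.02·RH+f) = 24.05 μm/a
  Cl⁻ term: 0.102·489.6^0.62·exp(0.033·40+0.04·19.5) = 38.75
  r_corr = 24.05 + 38.75 = 62.81 μm/a
62.8 μm/a falls in (50, 80] for carbon steel → category C4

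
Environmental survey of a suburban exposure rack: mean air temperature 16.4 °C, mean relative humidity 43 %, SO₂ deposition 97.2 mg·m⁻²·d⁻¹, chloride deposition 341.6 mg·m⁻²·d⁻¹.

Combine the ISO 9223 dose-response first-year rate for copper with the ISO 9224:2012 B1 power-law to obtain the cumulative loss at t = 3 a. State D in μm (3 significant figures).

copper: temperature factor f = -0.080·(6.4) = -0.5120
  sulphur-dioxide contribution → 0.132 μm/a
  chloride contribution → 0.5201 μm/a
  ⇒ r_corr(copper) = 0.6521 μm/a
ISO 9224: D(t) = r_corr · t^b with b = 0.667 (copper, B1)
  D(3) = 0.6521 × 3^0.667 = 0.6521 × 2.081 = 1.357 μm

D(3) = 1.36 μm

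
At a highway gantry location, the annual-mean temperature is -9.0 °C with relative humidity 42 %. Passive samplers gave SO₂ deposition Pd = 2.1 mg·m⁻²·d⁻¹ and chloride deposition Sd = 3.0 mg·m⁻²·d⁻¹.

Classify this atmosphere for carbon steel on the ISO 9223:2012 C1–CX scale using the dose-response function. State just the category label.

C1

carbon steel: temperature factor f = +0.150·(-19.0) = -2.8500
  Pd branch = 1.77·Pd^0.52·e^(0.02·RH+f) = 0.3488 μm/a
  Sd branch = 0.102·Sd^0.62·e^(0.033·RH+0.04·T) = 0.5623 μm/a
  sum: 0.3488 + 0.5623 → r_corr = 0.9112 μm/a
Category bounds: 0…1.3 μm/a bracket r_corr ⇒ C1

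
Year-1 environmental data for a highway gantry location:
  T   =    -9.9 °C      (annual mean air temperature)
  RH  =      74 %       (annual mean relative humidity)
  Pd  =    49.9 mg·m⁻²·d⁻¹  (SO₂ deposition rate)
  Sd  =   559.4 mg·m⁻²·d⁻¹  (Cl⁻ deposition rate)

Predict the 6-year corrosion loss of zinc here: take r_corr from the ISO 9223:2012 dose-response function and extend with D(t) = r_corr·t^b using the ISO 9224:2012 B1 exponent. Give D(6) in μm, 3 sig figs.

D(6) = 6.52 μm

zinc: T≤10 °C ⇒ hinge +0.038·(-9.9−10) = -0.7562
  sulphur-dioxide contribution → 1.018 μm/a
  chloride contribution → 0.5022 μm/a
  total first-year rate 1.52 μm/a
ISO 9224: D(t) = r_corr · t^b with b = 0.813 (zinc, B1)
  D(6) = 1.52 × 6^0.813 = 1.52 × 4.292 = 6.524 μm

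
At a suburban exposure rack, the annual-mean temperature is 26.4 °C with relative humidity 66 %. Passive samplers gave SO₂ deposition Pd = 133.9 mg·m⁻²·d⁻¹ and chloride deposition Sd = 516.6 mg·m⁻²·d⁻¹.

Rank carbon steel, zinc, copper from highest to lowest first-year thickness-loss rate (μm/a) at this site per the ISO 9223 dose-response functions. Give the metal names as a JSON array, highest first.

carbon steel: T>10 °C ⇒ hinge -0.054·(26.4−10) = -0.8856
  sulphur-dioxide contribution → 34.88 μm/a
  chloride contribution → 124.5 μm/a
  ⇒ r_corr(carbon steel) = 159.4 μm/a
zinc: f(T) = -0.071·(T−10) [T>10 °C] = -1.1644
  sulphur-dioxide contribution → 0.7231 μm/a
  chloride contribution → 9.849 μm/a
  total first-year rate 10.57 μm/a
copper: f(T) = -0.080·(T−10) [T>10 °C] = -1.3120
  sulphur-dioxide contribution → 0.2504 μm/a
  chloride contribution → 2.173 μm/a
  total first-year rate 2.423 μm/a
Ordering by μm/a: carbon steel (159) > zinc (10.6) > copper (2.42)

["carbon steel", "zinc", "copper"]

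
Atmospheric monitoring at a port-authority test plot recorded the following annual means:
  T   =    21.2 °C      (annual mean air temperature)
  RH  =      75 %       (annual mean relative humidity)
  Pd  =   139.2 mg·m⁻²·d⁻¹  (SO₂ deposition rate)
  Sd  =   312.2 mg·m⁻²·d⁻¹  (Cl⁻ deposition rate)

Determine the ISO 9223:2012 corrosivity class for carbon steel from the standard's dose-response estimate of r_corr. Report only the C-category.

C5

carbon steel: T>10 °C ⇒ hinge -0.054·(21.2−10) = -0.6048
  SO₂ term: 1.77·139.2^0.52·exp(0.02·75-0.6048) = 56.42
  Sd branch = 0.102·Sd^0.62·e^(0.033·RH+0.04·T) = 99.61 μm/a
  sum: 56.42 + 99.61 → r_corr = 156 μm/a
Category bounds: 80…200 μm/a bracket r_corr ⇒ C5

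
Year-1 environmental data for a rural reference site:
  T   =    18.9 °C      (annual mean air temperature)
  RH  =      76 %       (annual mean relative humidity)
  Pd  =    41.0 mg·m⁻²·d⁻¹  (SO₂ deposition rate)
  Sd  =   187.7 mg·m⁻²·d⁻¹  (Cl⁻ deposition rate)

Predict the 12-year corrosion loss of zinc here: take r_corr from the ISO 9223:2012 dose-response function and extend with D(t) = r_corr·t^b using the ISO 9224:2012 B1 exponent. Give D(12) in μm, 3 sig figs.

zinc: f(T) = -0.071·(T−10) [T>10 °C] = -0.6319
  sulphur-dioxide contribution → 1.159 μm/a
  chloride contribution → 3.167 μm/a
  total first-year rate 4.326 μm/a
Power-law: D(12) = r_corr · 12^0.813
  D(12) = 4.326 × 12^0.813 = 4.326 × 7.54 = 32.62 μm

D(12) = 32.6 μm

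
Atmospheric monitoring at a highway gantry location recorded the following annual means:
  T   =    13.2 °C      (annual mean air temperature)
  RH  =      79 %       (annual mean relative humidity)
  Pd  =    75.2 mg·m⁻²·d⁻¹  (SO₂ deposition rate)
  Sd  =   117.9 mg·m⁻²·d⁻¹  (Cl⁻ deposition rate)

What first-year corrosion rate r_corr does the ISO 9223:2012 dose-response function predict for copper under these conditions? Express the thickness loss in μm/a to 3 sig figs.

r_corr = 2.55 μm/a

copper: temperature factor f = -0.080·(3.2) = -0.2560
  Pd branch = 0.0053·Pd^0.26·e^(0.059·RH+f) = 1.334 μm/a
  Cl⁻ term: 0.01025·117.9^0.27·exp(0.036·79+0.049·13.2) = 1.219
  r_corr = 1.334 + 1.219 = 2.553 μm/a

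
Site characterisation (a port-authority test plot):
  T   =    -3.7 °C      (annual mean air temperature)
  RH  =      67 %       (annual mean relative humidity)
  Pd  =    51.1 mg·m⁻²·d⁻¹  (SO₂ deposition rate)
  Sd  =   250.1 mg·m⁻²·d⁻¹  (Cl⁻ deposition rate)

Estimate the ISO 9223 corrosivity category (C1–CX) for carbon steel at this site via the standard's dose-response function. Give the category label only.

carbon steel: f(T) = +0.150·(T−10) [T≤10 °C] = -2.0550
  sulphur-dioxide contribution → 6.696 μm/a
  chloride contribution → 24.63 μm/a
  ⇒ r_corr(carbon steel) = 31.32 μm/a
31.3 μm/a falls in (25, 50] for carbon steel → category C3

C3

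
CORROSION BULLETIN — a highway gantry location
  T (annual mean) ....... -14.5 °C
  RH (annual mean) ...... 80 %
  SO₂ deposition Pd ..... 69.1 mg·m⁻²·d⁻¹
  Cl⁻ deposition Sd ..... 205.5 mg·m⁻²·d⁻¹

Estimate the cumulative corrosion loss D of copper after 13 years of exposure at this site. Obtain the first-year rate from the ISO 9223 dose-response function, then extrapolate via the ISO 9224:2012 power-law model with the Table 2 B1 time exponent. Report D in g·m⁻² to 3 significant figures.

D(13) = 22.8 g·m⁻²

copper: f(T) = +0.126·(T−10) [T≤10 °C] = -3.0870
  sulphur-dioxide contribution → 0.08161 μm/a
  chloride contribution → 0.3779 μm/a
  total first-year rate 0.4595 μm/a
Power-law: D(13) = r_corr · 13^0.667
  D(13) = 0.4595 × 13^0.667 = 0.4595 × 5.534 = 2.543 μm
  Mass loss = 2.543 μm × 8.96 g/cm³ = 22.78 g·m⁻²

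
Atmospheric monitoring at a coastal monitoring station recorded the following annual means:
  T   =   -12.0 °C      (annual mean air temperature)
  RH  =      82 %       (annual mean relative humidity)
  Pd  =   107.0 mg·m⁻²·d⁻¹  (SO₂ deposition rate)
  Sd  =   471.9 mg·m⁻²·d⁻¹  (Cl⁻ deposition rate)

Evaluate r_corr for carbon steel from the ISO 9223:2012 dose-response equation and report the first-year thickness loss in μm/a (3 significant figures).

carbon steel: T≤10 °C ⇒ hinge +0.150·(-12.0−10) = -3.3000
  Pd branch = 1.77·Pd^0.52·e^(0.02·RH+f) = 3.822 μm/a
  Cl⁻ term: 0.102·471.9^0.62·exp(0.033·82+0.04·-12.0) = 42.97
  r_corr = 3.822 + 42.97 = 46.79 μm/a

r_corr = 46.8 μm/a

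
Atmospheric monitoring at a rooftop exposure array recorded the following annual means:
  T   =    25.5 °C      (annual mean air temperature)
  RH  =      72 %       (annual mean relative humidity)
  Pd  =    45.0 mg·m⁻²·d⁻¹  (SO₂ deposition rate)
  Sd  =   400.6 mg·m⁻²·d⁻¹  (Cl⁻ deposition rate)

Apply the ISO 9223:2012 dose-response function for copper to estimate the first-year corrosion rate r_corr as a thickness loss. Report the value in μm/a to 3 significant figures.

r_corr = 2.70 μm/a

copper: T>10 °C ⇒ hinge -0.080·(25.5−10) = -1.2400
  Pd branch = 0.0053·Pd^0.26·e^(0.059·RH+f) = 0.2887 μm/a
  Cl⁻ term: 0.01025·400.6^0.27·exp(0.036·72+0.049·25.5) = 2.409
  sum: 0.2887 + 2.409 → r_corr = 2.697 μm/a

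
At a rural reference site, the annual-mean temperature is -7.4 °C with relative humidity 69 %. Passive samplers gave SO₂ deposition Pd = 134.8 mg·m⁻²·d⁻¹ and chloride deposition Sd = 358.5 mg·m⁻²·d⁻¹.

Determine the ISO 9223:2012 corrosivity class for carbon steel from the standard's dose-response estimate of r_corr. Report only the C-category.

C3

carbon steel: temperature factor f = +0.150·(-17.4) = -2.6100
  SO₂ term: 1.77·134.8^0.52·exp(0.02·69-2.6100) = 6.626
  Cl⁻ term: 0.102·358.5^0.62·exp(0.033·69+0.04·-7.4) = 28.36
  sum: 6.626 + 28.36 → r_corr = 34.99 μm/a
35 μm/a falls in (25, 50] for carbon steel → category C3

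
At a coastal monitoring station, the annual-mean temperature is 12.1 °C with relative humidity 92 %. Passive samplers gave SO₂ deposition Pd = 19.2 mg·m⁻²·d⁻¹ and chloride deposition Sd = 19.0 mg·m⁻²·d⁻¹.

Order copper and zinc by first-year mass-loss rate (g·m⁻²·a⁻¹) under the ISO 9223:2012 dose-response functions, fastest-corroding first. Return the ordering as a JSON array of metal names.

["copper", "zinc"]

copper: f(T) = -0.080·(T−10) [T>10 °C] = -0.1680
  SO₂ term: 0.0053·19.2^0.26·exp(0.059·92-0.1680) = 2.199
  Sd branch = 0.01025·Sd^0.27·e^(0.036·RH+0.049·T) = 1.127 μm/a
  r_corr = 2.199 + 1.127 = 3.326 μm/a
  mass loss = 3.326 μm/a × 8.96 g/cm³ = 29.8 g·m⁻²·a⁻¹
zinc: f(T) = -0.071·(T−10) [T>10 °C] = -0.1491
  SO₂ term: 0.0129·19.2^0.44·exp(0.046·92-0.1491) = 2.808
  Sd branch = 0.0175·Sd^0.57·e^(0.008·RH+0.085·T) = 0.5473 μm/a
  r_corr = 2.808 + 0.5473 = 3.355 μm/a
  mass loss = 3.355 μm/a × 7.14 g/cm³ = 23.96 g·m⁻²·a⁻¹
Ordering by g·m⁻²·a⁻¹: copper (29.8) > zinc (24)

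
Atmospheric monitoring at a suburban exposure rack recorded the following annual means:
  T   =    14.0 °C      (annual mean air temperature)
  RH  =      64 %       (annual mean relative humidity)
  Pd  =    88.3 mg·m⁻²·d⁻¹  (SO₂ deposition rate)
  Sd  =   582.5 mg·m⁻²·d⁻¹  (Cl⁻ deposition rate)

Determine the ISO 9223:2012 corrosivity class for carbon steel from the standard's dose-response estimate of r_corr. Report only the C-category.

carbon steel: T>10 °C ⇒ hinge -0.054·(14.0−10) = -0.2160
  SO₂ term: 1.77·88.3^0.52·exp(0.02·64-0.2160) = 52.72
  Sd branch = 0.102·Sd^0.62·e^(0.033·RH+0.04·T) = 76.47 μm/a
  sum: 52.72 + 76.47 → r_corr = 129.2 μm/a
ISO 9223 Table 2 (carbon steel): 80 < 129 ≤ 200 μm/a ⇒ C5

C5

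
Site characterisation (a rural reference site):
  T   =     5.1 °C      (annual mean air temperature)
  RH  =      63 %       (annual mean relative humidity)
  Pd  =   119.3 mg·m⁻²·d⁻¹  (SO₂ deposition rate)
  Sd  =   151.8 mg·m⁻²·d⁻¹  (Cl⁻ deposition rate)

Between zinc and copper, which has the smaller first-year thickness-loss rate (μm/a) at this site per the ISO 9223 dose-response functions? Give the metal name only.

zinc: T≤10 °C ⇒ hinge +0.038·(5.1−10) = -0.1862
  sulphur-dioxide contribution → 1.592 μm/a
  chloride contribution → 0.7826 μm/a
  total first-year rate 2.375 μm/a
copper: T≤10 °C ⇒ hinge +0.126·(5.1−10) = -0.6174
  sulphur-dioxide contribution → 0.4077 μm/a
  chloride contribution → 0.4934 μm/a
  ⇒ r_corr(copper) = 0.9011 μm/a
Ordering by μm/a: zinc (2.37) > copper (0.901)

copper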